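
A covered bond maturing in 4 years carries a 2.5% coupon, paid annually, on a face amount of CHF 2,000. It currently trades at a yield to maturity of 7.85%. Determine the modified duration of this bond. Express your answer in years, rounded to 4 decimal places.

3.5595 years

Periodic yield y = 0.0785. First find Macaulay duration:
  t   CF        PV=CF/(1+0.0785)^t    t·PV
  1        50.00        46.3607        46.3607
  2        50.00        42.9863        85.9725
  3        50.00        39.8575       119.5724
  4     2,050.00     1,515.2115     6,060.8461
  Σ                  1,644.4159     6,312.7517
P = 1,644.4159; Macaulay duration = 6,312.7517 / 1,644.4159 = 3.83890 years.
Modified duration = D_Mac / (1 + y) = 3.83890 / 1.0785 = 3.55948 years.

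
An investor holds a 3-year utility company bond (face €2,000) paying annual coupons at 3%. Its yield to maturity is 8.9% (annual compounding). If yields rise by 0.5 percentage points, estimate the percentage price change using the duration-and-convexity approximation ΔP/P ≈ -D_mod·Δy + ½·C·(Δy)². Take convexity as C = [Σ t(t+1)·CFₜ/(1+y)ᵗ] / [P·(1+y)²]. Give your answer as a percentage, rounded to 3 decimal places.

With y = 0.089:
  t   CF        PV=CF/(1+0.089)^t    t·PV        t(t+1)·PV
  1        60.00        55.0964        55.0964         110.1928
  2        60.00        50.5936       101.1872         303.5615
  3     2,060.00     1,595.0841     4,785.2522      19,141.0090
  Σ                  1,700.7741     4,941.5358      19,554.7634
P = 1,700.7741; D_Mac = 2.90546 yrs; D_mod = 2.66801 yrs; C = 9.69505.
Duration effect: -2.66801 × (+0.005) = -0.013340
Convexity effect: 0.5 × 9.69505 × (0.005)² = +0.0001212
ΔP/P ≈ -0.013340 + 0.0001212 = -0.013219 = -1.3219%.

-1.322%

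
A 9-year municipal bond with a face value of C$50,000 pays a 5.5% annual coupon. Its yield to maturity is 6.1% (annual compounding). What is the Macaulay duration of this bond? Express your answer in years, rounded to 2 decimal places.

Periodic yield y = 0.061. Discount each cash flow and weight by its year:
  t   CF        PV=CF/(1+0.061)^t    t·PV
  1     2,750.00     2,591.8944     2,591.8944
  2     2,750.00     2,442.8788     4,885.7577
  3     2,750.00     2,302.4306     6,907.2917
  4     2,750.00     2,170.0571     8,680.2283
  5     2,750.00     2,045.2941    10,226.4707
  6     2,750.00     1,927.7042    11,566.2251
  7     2,750.00     1,816.8748    12,718.1238
  8     2,750.00     1,712.4174    13,699.3389
  9    52,750.00    30,958.7922   278,629.1296
  Σ                 47,968.3436   349,904.4602
Price P = Σ PV = 47,968.3436.
Macaulay duration = Σ(t·PV) / P = 349,904.4602 / 47,968.3436 = 7.29449 years.

7.29 years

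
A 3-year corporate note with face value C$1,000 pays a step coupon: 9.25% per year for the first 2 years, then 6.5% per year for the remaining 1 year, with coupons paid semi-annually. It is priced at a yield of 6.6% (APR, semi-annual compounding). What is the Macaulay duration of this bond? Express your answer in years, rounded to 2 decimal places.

Periodic yield y = 0.033. Discount each cash flow and weight by its period:
  t   CF        PV=CF/(1+0.033)^t    t·PV
  1        46.25        44.7725        44.7725
  2        46.25        43.3422        86.6844
  3        46.25        41.9576       125.8728
  4        46.25        40.6172       162.4690
  5        32.50        27.6301       138.1503
  6     1,032.50       849.7440     5,098.4643
  Σ                  1,048.0637     5,656.4133
Price P = Σ PV = 1,048.0637.
Macaulay duration = Σ(t·PV) / P = 5,656.4133 / 1,048.0637 = 5.39701 half-year periods.
In years: 5.39701 / 2 = 2.69851 years.

2.70 years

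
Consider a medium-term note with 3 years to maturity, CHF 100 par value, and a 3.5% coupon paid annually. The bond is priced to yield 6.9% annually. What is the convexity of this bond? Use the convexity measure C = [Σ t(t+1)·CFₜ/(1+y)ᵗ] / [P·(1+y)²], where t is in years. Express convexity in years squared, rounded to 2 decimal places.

10.01

With y = 0.069:
  t   CF        PV=CF/(1+0.069)^t    t·PV        t(t+1)·PV
  1         3.50         3.2741         3.2741           6.5482
  2         3.50         3.0628         6.1255          18.3765
  3       103.50        84.7242       254.1725       1,016.6898
  Σ                     91.0610       263.5721       1,041.6146
P = 91.0610.
Convexity = Σ t(t+1)·PV / [P·(1+y)²] = 1,041.6146 / (91.0610 × 1.142761) = 10.00966.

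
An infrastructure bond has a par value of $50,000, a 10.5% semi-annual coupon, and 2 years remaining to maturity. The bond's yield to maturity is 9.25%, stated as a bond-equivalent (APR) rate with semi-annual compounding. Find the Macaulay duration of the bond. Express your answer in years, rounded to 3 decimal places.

1.857 years

Periodic yield y = 0.04625. Discount each cash flow and weight by its period:
  t   CF        PV=CF/(1+0.04625)^t    t·PV
  1     2,625.00     2,508.9606     2,508.9606
  2     2,625.00     2,398.0507     4,796.1015
  3     2,625.00     2,292.0437     6,876.1311
  4    52,625.00    43,918.7757   175,675.1027
  Σ                 51,117.8307   189,856.2959
Price P = Σ PV = 51,117.8307.
Macaulay duration = Σ(t·PV) / P = 189,856.2959 / 51,117.8307 = 3.71409 half-year periods.
In years: 3.71409 / 2 = 1.85705 years.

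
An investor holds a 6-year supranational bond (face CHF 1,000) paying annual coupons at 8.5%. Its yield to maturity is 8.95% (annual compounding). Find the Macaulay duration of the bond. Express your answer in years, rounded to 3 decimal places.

4.929 years

Periodic yield y = 0.0895. Discount each cash flow and weight by its year:
  t   CF        PV=CF/(1+0.0895)^t    t·PV
  1        85.00        78.0174        78.0174
  2        85.00        71.6085       143.2170
  3        85.00        65.7260       197.1780
  4        85.00        60.3268       241.3070
  5        85.00        55.3710       276.8552
  6     1,085.00       648.7335     3,892.4011
  Σ                    979.7832     4,828.9757
Price P = Σ PV = 979.7832.
Macaulay duration = Σ(t·PV) / P = 4,828.9757 / 979.7832 = 4.92862 years.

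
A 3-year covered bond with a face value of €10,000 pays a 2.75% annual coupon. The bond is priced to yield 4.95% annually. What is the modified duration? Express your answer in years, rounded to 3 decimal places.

2.780 years

Periodic yield y = 0.0495. First find Macaulay duration:
  t   CF        PV=CF/(1+0.0495)^t    t·PV
  1       275.00       262.0295       262.0295
  2       275.00       249.6708       499.3417
  3    10,275.00     8,888.6233    26,665.8699
  Σ                  9,400.3237    27,427.2411
P = 9,400.3237; Macaulay duration = 27,427.2411 / 9,400.3237 = 2.91769 years.
Modified duration = D_Mac / (1 + y) = 2.91769 / 1.0495 = 2.78008 years.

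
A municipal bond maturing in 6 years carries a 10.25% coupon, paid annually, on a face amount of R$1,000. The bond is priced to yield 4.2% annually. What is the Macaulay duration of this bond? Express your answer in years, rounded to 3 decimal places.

Periodic yield y = 0.042. Discount each cash flow and weight by its year:
  t   CF        PV=CF/(1+0.042)^t    t·PV
  1       102.50        98.3685        98.3685
  2       102.50        94.4036       188.8071
  3       102.50        90.5984       271.7953
  4       102.50        86.9467       347.7867
  5       102.50        83.4421       417.2105
  6     1,102.50       861.3354     5,168.0123
  Σ                  1,315.0947     6,491.9805
Price P = Σ PV = 1,315.0947.
Macaulay duration = Σ(t·PV) / P = 6,491.9805 / 1,315.0947 = 4.93651 years.

4.937 years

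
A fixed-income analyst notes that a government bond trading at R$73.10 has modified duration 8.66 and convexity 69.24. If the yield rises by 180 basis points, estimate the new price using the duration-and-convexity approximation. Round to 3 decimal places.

R$62.525

Duration effect: -D_mod·Δy = -8.66 × (+0.018) = -0.155880
Convexity effect: ½·C·(Δy)² = 0.5 × 69.24 × (0.018)² = +0.01121688
ΔP/P ≈ -0.155880 + 0.01121688 = -0.14466312
New price ≈ 73.10 × (1 - 0.14466312) = 62.525125928.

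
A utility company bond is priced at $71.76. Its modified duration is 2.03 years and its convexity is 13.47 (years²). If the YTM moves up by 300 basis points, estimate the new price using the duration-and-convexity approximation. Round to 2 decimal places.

$67.82

Duration effect: -D_mod·Δy = -2.03 × (+0.03) = -0.060900
Convexity effect: ½·C·(Δy)² = 0.5 × 13.47 × (0.03)² = +0.0060615
ΔP/P ≈ -0.060900 + 0.0060615 = -0.0548385
New price ≈ 71.76 × (1 - 0.0548385) = 67.82478924.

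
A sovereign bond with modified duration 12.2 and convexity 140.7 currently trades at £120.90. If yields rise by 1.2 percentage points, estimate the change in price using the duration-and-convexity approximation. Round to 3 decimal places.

Duration effect: -D_mod·Δy = -12.2 × (+0.012) = -0.146400
Convexity effect: ½·C·(Δy)² = 0.5 × 140.7 × (0.012)² = +0.0101304
ΔP/P ≈ -0.146400 + 0.0101304 = -0.1362696
ΔP ≈ 120.90 × (-0.1362696) = -16.47499464.

-£16.475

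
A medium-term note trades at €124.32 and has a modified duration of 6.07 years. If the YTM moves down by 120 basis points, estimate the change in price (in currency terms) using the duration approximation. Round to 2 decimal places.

Duration approximation: ΔP/P ≈ -D_mod · Δy = -6.07 × (-0.012) = +0.072840.
ΔP ≈ 124.32 × (+0.072840) = +9.0554688.

+€9.06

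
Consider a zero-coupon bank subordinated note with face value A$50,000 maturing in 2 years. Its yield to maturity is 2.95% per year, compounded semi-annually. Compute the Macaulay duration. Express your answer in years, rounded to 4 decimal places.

A zero-coupon bond has a single cash flow at maturity, so its Macaulay duration equals its maturity: 2 years.
(Equivalently: 4 semi-annual periods ÷ 2 = 2 years.)

2.0000 years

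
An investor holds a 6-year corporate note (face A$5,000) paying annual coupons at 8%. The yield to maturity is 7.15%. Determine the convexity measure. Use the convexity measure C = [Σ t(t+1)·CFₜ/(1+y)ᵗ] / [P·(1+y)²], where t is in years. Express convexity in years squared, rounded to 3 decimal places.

With y = 0.0715:
  t   CF        PV=CF/(1+0.0715)^t    t·PV        t(t+1)·PV
  1       400.00       373.3084       373.3084         746.6169
  2       400.00       348.3980       696.7960       2,090.3879
  3       400.00       325.1498       975.4493       3,901.7974
  4       400.00       303.4529     1,213.8116       6,069.0580
  5       400.00       283.2038     1,416.0191       8,496.1147
  6     5,400.00     3,568.1303    21,408.7819     149,861.4733
  Σ                  5,201.6433    26,084.1664     171,165.4482
P = 5,201.6433.
Convexity = Σ t(t+1)·PV / [P·(1+y)²] = 171,165.4482 / (5,201.6433 × 1.148112) = 28.66099.

28.661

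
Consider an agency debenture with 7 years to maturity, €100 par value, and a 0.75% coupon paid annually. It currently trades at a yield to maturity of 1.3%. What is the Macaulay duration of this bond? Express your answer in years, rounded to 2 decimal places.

6.84 years

Periodic yield y = 0.013. Discount each cash flow and weight by its year:
  t   CF        PV=CF/(1+0.013)^t    t·PV
  1         0.75         0.7404         0.7404
  2         0.75         0.7309         1.4617
  3         0.75         0.7215         2.1645
  4         0.75         0.7122         2.8489
  5         0.75         0.7031         3.5155
  6         0.75         0.6941         4.1644
  7       100.75        92.0405       644.2835
  Σ                     96.3426       659.1789
Price P = Σ PV = 96.3426.
Macaulay duration = Σ(t·PV) / P = 659.1789 / 96.3426 = 6.84203 years.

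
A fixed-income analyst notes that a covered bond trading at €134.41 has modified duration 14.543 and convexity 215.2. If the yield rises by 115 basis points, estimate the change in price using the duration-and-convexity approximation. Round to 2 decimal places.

-€20.57

Duration effect: -D_mod·Δy = -14.543 × (+0.0115) = -0.1672445
Convexity effect: ½·C·(Δy)² = 0.5 × 215.2 × (0.0115)² = +0.0142301
ΔP/P ≈ -0.1672445 + 0.0142301 = -0.1530144
ΔP ≈ 134.41 × (-0.1530144) = -20.566665504.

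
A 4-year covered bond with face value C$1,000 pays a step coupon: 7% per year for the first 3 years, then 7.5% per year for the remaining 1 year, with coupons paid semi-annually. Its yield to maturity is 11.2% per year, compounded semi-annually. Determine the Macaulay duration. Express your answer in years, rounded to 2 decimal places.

3.52 years

Periodic yield y = 0.056. Discount each cash flow and weight by its period:
  t   CF        PV=CF/(1+0.056)^t    t·PV
  1        35.00        33.1439        33.1439
  2        35.00        31.3863        62.7726
  3        35.00        29.7219        89.1656
  4        35.00        28.1457       112.5829
  5        35.00        26.6531       133.2657
  6        35.00        25.2397       151.4383
  7        37.50        25.6085       179.2594
  8     1,037.50       670.9293     5,367.4344
  Σ                    870.8285     6,129.0629
Price P = Σ PV = 870.8285.
Macaulay duration = Σ(t·PV) / P = 6,129.0629 / 870.8285 = 7.03820 half-year periods.
In years: 7.03820 / 2 = 3.51910 years.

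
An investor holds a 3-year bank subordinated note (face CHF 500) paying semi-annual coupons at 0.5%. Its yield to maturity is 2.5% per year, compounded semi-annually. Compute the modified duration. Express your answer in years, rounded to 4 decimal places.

2.9439 years

Periodic yield y = 0.0125. First find Macaulay duration:
  t   CF        PV=CF/(1+0.0125)^t    t·PV
  1         1.25         1.2346         1.2346
  2         1.25         1.2193         2.4387
  3         1.25         1.2043         3.6128
  4         1.25         1.1894         4.7576
  5         1.25         1.1747         5.8736
  6       501.25       465.2477     2,791.4859
  Σ                    471.2700     2,809.4032
P = 471.2700; Macaulay duration = 2,809.4032 / 471.2700 = 5.96135 half-year periods = 2.98067 years.
Modified duration = D_Mac / (1 + y) = 2.98067 / 1.0125 = 2.94387 years.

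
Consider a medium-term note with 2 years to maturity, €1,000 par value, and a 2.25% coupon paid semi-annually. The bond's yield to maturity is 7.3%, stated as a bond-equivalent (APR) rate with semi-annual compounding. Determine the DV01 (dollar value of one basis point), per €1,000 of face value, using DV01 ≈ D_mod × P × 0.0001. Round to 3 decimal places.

€0.172

Periodic yield y = 0.0365.
  t   CF        PV=CF/(1+0.0365)^t    t·PV
  1        11.25        10.8538        10.8538
  2        11.25        10.4716        20.9432
  3        11.25        10.1029        30.3086
  4     1,011.25       876.1557     3,504.6229
  Σ                    907.5841     3,566.7286
P = 907.5841; D_Mac = 3.92992 half-year periods = 1.96496 yrs; D_mod = 1.89576 yrs.
DV01 ≈ 1.89576 × 907.5841 × 0.0001 = 0.172056.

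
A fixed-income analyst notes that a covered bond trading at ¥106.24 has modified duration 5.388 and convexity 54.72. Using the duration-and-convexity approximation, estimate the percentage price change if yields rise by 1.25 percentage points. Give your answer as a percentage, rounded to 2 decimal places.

-6.31%

Duration effect: -D_mod·Δy = -5.388 × (+0.0125) = -0.067350
Convexity effect: ½·C·(Δy)² = 0.5 × 54.72 × (0.0125)² = +0.0042750
ΔP/P ≈ -0.067350 + 0.0042750 = -0.063075
= -6.3075%.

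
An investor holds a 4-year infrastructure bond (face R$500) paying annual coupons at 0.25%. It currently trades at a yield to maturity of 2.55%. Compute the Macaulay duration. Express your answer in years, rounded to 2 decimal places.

Periodic yield y = 0.0255. Discount each cash flow and weight by its year:
  t   CF        PV=CF/(1+0.0255)^t    t·PV
  1         1.25         1.2189         1.2189
  2         1.25         1.1886         2.3772
  3         1.25         1.1591         3.4772
  4       501.25       453.2228     1,812.8911
  Σ                    456.7894     1,819.9644
Price P = Σ PV = 456.7894.
Macaulay duration = Σ(t·PV) / P = 1,819.9644 / 456.7894 = 3.98425 years.

3.98 years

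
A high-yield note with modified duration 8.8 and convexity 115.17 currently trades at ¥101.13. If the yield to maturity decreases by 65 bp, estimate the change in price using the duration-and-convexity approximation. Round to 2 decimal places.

+¥6.03

Duration effect: -D_mod·Δy = -8.8 × (-0.0065) = +0.057200
Convexity effect: ½·C·(Δy)² = 0.5 × 115.17 × (-0.0065)² = +0.00243296625
ΔP/P ≈ +0.057200 + 0.00243296625 = +0.05963296625
ΔP ≈ 101.13 × (+0.05963296625) = +6.0306818768625.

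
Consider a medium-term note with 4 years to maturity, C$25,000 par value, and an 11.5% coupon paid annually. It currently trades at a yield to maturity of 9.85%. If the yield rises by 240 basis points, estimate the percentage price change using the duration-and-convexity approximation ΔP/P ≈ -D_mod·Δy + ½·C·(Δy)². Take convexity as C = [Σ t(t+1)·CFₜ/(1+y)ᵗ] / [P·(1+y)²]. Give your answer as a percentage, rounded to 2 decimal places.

-7.12%

With y = 0.0985:
  t   CF        PV=CF/(1+0.0985)^t    t·PV        t(t+1)·PV
  1     2,875.00     2,617.2053     2,617.2053       5,234.4106
  2     2,875.00     2,382.5264     4,765.0529      14,295.1586
  3     2,875.00     2,168.8907     6,506.6721      26,026.6883
  4    27,875.00    19,143.2042    76,572.8166     382,864.0832
  Σ                 26,311.8266    90,461.7468     428,420.3406
P = 26,311.8266; D_Mac = 3.43806 yrs; D_mod = 3.12978 yrs; C = 13.49332.
Duration effect: -3.12978 × (+0.024) = -0.075115
Convexity effect: 0.5 × 13.49332 × (0.024)² = +0.0038861
ΔP/P ≈ -0.075115 + 0.0038861 = -0.071229 = -7.1229%.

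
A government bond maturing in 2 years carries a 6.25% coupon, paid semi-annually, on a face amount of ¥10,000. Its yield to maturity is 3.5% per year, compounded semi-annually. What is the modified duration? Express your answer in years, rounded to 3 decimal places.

Periodic yield y = 0.0175. First find Macaulay duration:
  t   CF        PV=CF/(1+0.0175)^t    t·PV
  1       312.50       307.1253       307.1253
  2       312.50       301.8431       603.6861
  3       312.50       296.6516       889.9549
  4    10,312.50     9,621.1346    38,484.5384
  Σ                 10,526.7546    40,285.3047
P = 10,526.7546; Macaulay duration = 40,285.3047 / 10,526.7546 = 3.82694 half-year periods = 1.91347 years.
Modified duration = D_Mac / (1 + y) = 1.91347 / 1.0175 = 1.88056 years.

1.881 years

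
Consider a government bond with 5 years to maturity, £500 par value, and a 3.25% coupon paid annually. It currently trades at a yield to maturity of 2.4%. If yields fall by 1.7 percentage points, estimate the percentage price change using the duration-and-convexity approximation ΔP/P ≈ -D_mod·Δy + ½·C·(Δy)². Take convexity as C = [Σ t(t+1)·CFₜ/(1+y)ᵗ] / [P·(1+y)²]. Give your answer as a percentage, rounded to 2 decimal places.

+8.19%

With y = 0.024:
  t   CF        PV=CF/(1+0.024)^t    t·PV        t(t+1)·PV
  1        16.25        15.8691        15.8691          31.7383
  2        16.25        15.4972        30.9944          92.9832
  3        16.25        15.1340        45.4020         181.6079
  4        16.25        14.7793        59.1172         295.5858
  5       516.25       458.5221     2,292.6105      13,755.6633
  Σ                    519.8017     2,443.9932      14,357.5785
P = 519.8017; D_Mac = 4.70178 yrs; D_mod = 4.59158 yrs; C = 26.34169.
Duration effect: -4.59158 × (-0.017) = +0.078057
Convexity effect: 0.5 × 26.34169 × (-0.017)² = +0.0038064
ΔP/P ≈ +0.078057 + 0.0038064 = +0.081863 = +8.1863%.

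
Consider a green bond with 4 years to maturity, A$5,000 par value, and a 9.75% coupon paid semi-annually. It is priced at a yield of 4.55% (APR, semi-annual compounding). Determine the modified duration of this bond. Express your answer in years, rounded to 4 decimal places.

Periodic yield y = 0.02275. First find Macaulay duration:
  t   CF        PV=CF/(1+0.02275)^t    t·PV
  1       243.75       238.3280       238.3280
  2       243.75       233.0267       466.0534
  3       243.75       227.8432       683.5297
  4       243.75       222.7751       891.1005
  5       243.75       217.8197     1,089.0986
  6       243.75       212.9745     1,277.8473
  7       243.75       208.2371     1,457.6600
  8     5,243.75     4,380.1206    35,040.9652
  Σ                  5,941.1251    41,144.5826
P = 5,941.1251; Macaulay duration = 41,144.5826 / 5,941.1251 = 6.92539 half-year periods = 3.46269 years.
Modified duration = D_Mac / (1 + y) = 3.46269 / 1.02275 = 3.38567 years.

3.3857 years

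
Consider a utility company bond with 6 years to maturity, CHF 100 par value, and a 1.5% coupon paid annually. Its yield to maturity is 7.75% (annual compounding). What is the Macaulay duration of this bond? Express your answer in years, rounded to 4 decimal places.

5.7322 years

Periodic yield y = 0.0775. Discount each cash flow and weight by its year:
  t   CF        PV=CF/(1+0.0775)^t    t·PV
  1         1.50         1.3921         1.3921
  2         1.50         1.2920         2.5840
  3         1.50         1.1991         3.5972
  4         1.50         1.1128         4.4513
  5         1.50         1.0328         5.1639
  6       101.50        64.8578       389.1469
  Σ                     70.8866       406.3353
Price P = Σ PV = 70.8866.
Macaulay duration = Σ(t·PV) / P = 406.3353 / 70.8866 = 5.73219 years.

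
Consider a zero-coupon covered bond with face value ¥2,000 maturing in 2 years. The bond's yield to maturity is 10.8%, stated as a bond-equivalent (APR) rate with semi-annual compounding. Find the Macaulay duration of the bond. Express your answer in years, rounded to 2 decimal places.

A zero-coupon bond has a single cash flow at maturity, so its Macaulay duration equals its maturity: 2 years.
(Equivalently: 4 semi-annual periods ÷ 2 = 2 years.)

2.00 years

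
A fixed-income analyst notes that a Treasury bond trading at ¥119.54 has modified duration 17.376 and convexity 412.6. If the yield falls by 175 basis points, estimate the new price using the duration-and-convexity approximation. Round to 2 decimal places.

¥163.44

Duration effect: -D_mod·Δy = -17.376 × (-0.0175) = +0.304080
Convexity effect: ½·C·(Δy)² = 0.5 × 412.6 × (-0.0175)² = +0.063179375
ΔP/P ≈ +0.304080 + 0.063179375 = +0.367259375
New price ≈ 119.54 × (1 + 0.367259375) = 163.4421856875.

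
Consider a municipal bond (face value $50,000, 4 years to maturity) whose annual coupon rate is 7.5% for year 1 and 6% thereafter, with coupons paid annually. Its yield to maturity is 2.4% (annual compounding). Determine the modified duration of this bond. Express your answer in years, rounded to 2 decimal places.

3.58 years

Periodic yield y = 0.024. First find Macaulay duration:
  t   CF        PV=CF/(1+0.024)^t    t·PV
  1     3,750.00     3,662.1094     3,662.1094
  2     3,000.00     2,861.0229     5,722.0459
  3     3,000.00     2,793.9677     8,381.9032
  4    53,000.00    48,203.2192   192,812.8768
  Σ                 57,520.3192   210,578.9352
P = 57,520.3192; Macaulay duration = 210,578.9352 / 57,520.3192 = 3.66095 years.
Modified duration = D_Mac / (1 + y) = 3.66095 / 1.024 = 3.57515 years.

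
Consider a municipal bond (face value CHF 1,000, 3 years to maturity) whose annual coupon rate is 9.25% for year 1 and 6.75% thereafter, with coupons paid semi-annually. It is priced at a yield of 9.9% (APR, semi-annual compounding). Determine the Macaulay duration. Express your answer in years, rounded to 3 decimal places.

Periodic yield y = 0.0495. Discount each cash flow and weight by its period:
  t   CF        PV=CF/(1+0.0495)^t    t·PV
  1        46.25        44.0686        44.0686
  2        46.25        41.9901        83.9802
  3        33.75        29.1962        87.5886
  4        33.75        27.8192       111.2766
  5        33.75        26.5071       132.5353
  6     1,033.75       773.6078     4,641.6471
  Σ                    943.1890     5,101.0964
Price P = Σ PV = 943.1890.
Macaulay duration = Σ(t·PV) / P = 5,101.0964 / 943.1890 = 5.40835 half-year periods.
In years: 5.40835 / 2 = 2.70418 years.

2.704 years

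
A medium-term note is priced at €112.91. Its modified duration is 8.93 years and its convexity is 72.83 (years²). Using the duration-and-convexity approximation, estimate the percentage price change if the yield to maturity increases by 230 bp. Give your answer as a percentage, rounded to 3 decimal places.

-18.613%

Duration effect: -D_mod·Δy = -8.93 × (+0.023) = -0.205390
Convexity effect: ½·C·(Δy)² = 0.5 × 72.83 × (0.023)² = +0.019263535
ΔP/P ≈ -0.205390 + 0.019263535 = -0.186126465
= -18.6126465%.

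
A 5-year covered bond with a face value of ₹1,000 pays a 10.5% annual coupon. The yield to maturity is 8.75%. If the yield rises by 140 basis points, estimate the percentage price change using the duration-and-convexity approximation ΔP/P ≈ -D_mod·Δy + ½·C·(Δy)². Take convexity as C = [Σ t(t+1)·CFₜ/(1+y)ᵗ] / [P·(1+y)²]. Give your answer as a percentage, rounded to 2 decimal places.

-5.17%

With y = 0.0875:
  t   CF        PV=CF/(1+0.0875)^t    t·PV        t(t+1)·PV
  1       105.00        96.5517        96.5517         193.1034
  2       105.00        88.7832       177.5664         532.6992
  3       105.00        81.6397       244.9192         979.6766
  4       105.00        75.0710       300.2840       1,501.4201
  5     1,105.00       726.4671     3,632.3355      21,794.0129
  Σ                  1,068.5127     4,451.6568      25,000.9123
P = 1,068.5127; D_Mac = 4.16622 yrs; D_mod = 3.83100 yrs; C = 19.78416.
Duration effect: -3.83100 × (+0.014) = -0.053634
Convexity effect: 0.5 × 19.78416 × (0.014)² = +0.0019388
ΔP/P ≈ -0.053634 + 0.0019388 = -0.051695 = -5.1695%.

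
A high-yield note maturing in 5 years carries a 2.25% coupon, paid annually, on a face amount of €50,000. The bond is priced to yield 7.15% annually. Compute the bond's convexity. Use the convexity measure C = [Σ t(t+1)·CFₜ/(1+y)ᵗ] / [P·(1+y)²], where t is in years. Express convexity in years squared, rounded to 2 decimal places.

With y = 0.0715:
  t   CF        PV=CF/(1+0.0715)^t    t·PV        t(t+1)·PV
  1     1,125.00     1,049.9300     1,049.9300       2,099.8600
  2     1,125.00       979.8693     1,959.7387       5,879.2161
  3     1,125.00       914.4838     2,743.4513      10,973.8051
  4     1,125.00       853.4613     3,413.8451      17,069.2255
  5    51,125.00    36,196.9889   180,984.9443   1,085,909.6658
  Σ                 39,994.7332   190,151.9094   1,121,931.7725
P = 39,994.7332.
Convexity = Σ t(t+1)·PV / [P·(1+y)²] = 1,121,931.7725 / (39,994.7332 × 1.148112) = 24.43314.

24.43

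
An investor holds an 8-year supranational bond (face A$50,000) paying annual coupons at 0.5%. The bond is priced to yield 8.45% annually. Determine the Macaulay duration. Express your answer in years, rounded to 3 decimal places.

7.799 years

Periodic yield y = 0.0845. Discount each cash flow and weight by its year:
  t   CF        PV=CF/(1+0.0845)^t    t·PV
  1       250.00       230.5210       230.5210
  2       250.00       212.5597       425.1194
  3       250.00       195.9979       587.9936
  4       250.00       180.7265       722.9059
  5       250.00       166.6450       833.2249
  6       250.00       153.6607       921.9639
  7       250.00       141.6880       991.8161
  8    50,250.00    26,260.2959   210,082.3671
  Σ                 27,542.0945   214,795.9119
Price P = Σ PV = 27,542.0945.
Macaulay duration = Σ(t·PV) / P = 214,795.9119 / 27,542.0945 = 7.79882 years.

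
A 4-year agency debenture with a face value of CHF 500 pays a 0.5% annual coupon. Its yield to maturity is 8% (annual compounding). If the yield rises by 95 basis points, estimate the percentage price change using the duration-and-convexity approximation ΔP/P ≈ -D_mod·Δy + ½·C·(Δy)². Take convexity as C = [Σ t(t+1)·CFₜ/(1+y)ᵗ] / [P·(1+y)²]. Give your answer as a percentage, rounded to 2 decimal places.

With y = 0.08:
  t   CF        PV=CF/(1+0.08)^t    t·PV        t(t+1)·PV
  1         2.50         2.3148         2.3148           4.6296
  2         2.50         2.1433         4.2867          12.8601
  3         2.50         1.9846         5.9537          23.8150
  4       502.50       369.3525     1,477.4100       7,387.0500
  Σ                    375.7952     1,489.9653       7,428.3547
P = 375.7952; D_Mac = 3.96483 yrs; D_mod = 3.67114 yrs; C = 16.94704.
Duration effect: -3.67114 × (+0.0095) = -0.034876
Convexity effect: 0.5 × 16.94704 × (0.0095)² = +0.0007647
ΔP/P ≈ -0.034876 + 0.0007647 = -0.034111 = -3.4111%.

-3.41%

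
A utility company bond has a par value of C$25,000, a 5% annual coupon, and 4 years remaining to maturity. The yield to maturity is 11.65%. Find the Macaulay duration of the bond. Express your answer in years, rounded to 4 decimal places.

3.6855 years

Periodic yield y = 0.1165. Discount each cash flow and weight by its year:
  t   CF        PV=CF/(1+0.1165)^t    t·PV
  1     1,250.00     1,119.5701     1,119.5701
  2     1,250.00     1,002.7497     2,005.4995
  3     1,250.00       898.1189     2,694.3567
  4    26,250.00    16,892.5183    67,570.0732
  Σ                 19,912.9570    73,389.4994
Price P = Σ PV = 19,912.9570.
Macaulay duration = Σ(t·PV) / P = 73,389.4994 / 19,912.9570 = 3.68551 years.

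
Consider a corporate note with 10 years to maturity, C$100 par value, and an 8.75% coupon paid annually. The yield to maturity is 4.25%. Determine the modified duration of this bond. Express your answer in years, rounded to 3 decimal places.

7.199 years

Periodic yield y = 0.0425. First find Macaulay duration:
  t   CF        PV=CF/(1+0.0425)^t    t·PV
  1         8.75         8.3933         8.3933
  2         8.75         8.0511        16.1022
  3         8.75         7.7229        23.1687
  4         8.75         7.4080        29.6322
  5         8.75         7.1060        35.5302
  6         8.75         6.8163        40.8981
  7         8.75         6.5385        45.7692
  8         8.75         6.2719        50.1752
  9         8.75         6.0162        54.1460
  10      108.75        71.7247       717.2468
  Σ                    136.0490     1,021.0619
P = 136.0490; Macaulay duration = 1,021.0619 / 136.0490 = 7.50510 years.
Modified duration = D_Mac / (1 + y) = 7.50510 / 1.0425 = 7.19914 years.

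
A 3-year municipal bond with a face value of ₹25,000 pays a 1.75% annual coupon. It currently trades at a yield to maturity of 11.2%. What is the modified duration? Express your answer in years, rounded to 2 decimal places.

2.64 years

Periodic yield y = 0.112. First find Macaulay duration:
  t   CF        PV=CF/(1+0.112)^t    t·PV
  1       437.50       393.4353       393.4353
  2       437.50       353.8087       707.6174
  3    25,437.50    18,499.5032    55,498.5095
  Σ                 19,246.7471    56,599.5621
P = 19,246.7471; Macaulay duration = 56,599.5621 / 19,246.7471 = 2.94073 years.
Modified duration = D_Mac / (1 + y) = 2.94073 / 1.112 = 2.64454 years.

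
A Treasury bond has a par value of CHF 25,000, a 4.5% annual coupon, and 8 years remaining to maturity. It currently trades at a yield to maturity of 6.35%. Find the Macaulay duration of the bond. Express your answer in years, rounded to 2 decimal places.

6.81 years

Periodic yield y = 0.0635. Discount each cash flow and weight by its year:
  t   CF        PV=CF/(1+0.0635)^t    t·PV
  1     1,125.00     1,057.8279     1,057.8279
  2     1,125.00       994.6666     1,989.3332
  3     1,125.00       935.2765     2,805.8296
  4     1,125.00       879.4326     3,517.7303
  5     1,125.00       826.9230     4,134.6148
  6     1,125.00       777.5486     4,665.2917
  7     1,125.00       731.1224     5,117.8565
  8    26,125.00    15,964.5376   127,716.3011
  Σ                 22,167.3352   151,004.7852
Price P = Σ PV = 22,167.3352.
Macaulay duration = Σ(t·PV) / P = 151,004.7852 / 22,167.3352 = 6.81204 years.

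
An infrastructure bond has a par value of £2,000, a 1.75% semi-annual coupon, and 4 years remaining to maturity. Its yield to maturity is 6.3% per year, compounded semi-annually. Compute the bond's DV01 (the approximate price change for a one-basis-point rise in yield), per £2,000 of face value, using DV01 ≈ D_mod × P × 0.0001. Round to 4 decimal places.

£0.6308

Periodic yield y = 0.0315.
  t   CF        PV=CF/(1+0.0315)^t    t·PV
  1        17.50        16.9656        16.9656
  2        17.50        16.4475        32.8950
  3        17.50        15.9452        47.8356
  4        17.50        15.4583        61.8331
  5        17.50        14.9862        74.9311
  6        17.50        14.5286        87.1714
  7        17.50        14.0849        98.5942
  8     2,017.50     1,574.1992    12,593.5935
  Σ                  1,682.6154    13,013.8195
P = 1,682.6154; D_Mac = 7.73428 half-year periods = 3.86714 yrs; D_mod = 3.74905 yrs.
DV01 ≈ 3.74905 × 1,682.6154 × 0.0001 = 0.630820.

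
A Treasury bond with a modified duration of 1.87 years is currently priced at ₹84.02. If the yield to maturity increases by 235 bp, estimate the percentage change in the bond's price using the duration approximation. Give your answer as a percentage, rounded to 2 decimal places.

Duration approximation: ΔP/P ≈ -D_mod · Δy = -1.87 × (+0.0235) = -0.043945.
As a percentage: -4.3945%.

-4.39%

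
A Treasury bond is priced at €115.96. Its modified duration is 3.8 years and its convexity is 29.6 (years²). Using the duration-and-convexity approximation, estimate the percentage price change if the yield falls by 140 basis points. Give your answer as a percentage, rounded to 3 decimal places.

Duration effect: -D_mod·Δy = -3.8 × (-0.014) = +0.053200
Convexity effect: ½·C·(Δy)² = 0.5 × 29.6 × (-0.014)² = +0.0029008
ΔP/P ≈ +0.053200 + 0.0029008 = +0.0561008
= +5.61008%.

+5.610%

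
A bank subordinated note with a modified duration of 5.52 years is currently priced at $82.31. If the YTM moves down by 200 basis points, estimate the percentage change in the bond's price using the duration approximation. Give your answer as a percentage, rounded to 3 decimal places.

+11.040%

Duration approximation: ΔP/P ≈ -D_mod · Δy = -5.52 × (-0.02) = +0.110400.
As a percentage: +11.0400%.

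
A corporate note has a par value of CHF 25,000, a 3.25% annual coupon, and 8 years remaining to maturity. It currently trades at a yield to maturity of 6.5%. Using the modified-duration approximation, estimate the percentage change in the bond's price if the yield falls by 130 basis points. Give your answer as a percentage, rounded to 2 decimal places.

Periodic yield y = 0.065. Modified duration first:
  t   CF        PV=CF/(1+0.065)^t    t·PV
  1       812.50       762.9108       762.9108
  2       812.50       716.3482     1,432.6963
  3       812.50       672.6274     2,017.8822
  4       812.50       631.5750     2,526.3000
  5       812.50       593.0282     2,965.1409
  6       812.50       556.8340     3,341.0038
  7       812.50       522.8488     3,659.9416
  8    25,812.50    15,596.7175   124,773.7402
  Σ                 20,052.8898   141,479.6159
P = 20,052.8898; D_Mac = 7.05532 yrs; D_mod = 7.05532/(1+0.065) = 6.62472 yrs.
ΔP/P ≈ -D_mod · Δy = -6.62472 × (-0.013) = +0.086121 = +8.6121%.

+8.61%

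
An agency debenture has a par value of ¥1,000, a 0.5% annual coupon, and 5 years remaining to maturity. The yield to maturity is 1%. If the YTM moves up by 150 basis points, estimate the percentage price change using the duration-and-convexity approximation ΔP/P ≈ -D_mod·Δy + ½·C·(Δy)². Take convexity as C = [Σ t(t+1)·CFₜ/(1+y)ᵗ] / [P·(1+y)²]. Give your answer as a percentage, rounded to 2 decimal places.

With y = 0.01:
  t   CF        PV=CF/(1+0.01)^t    t·PV        t(t+1)·PV
  1         5.00         4.9505         4.9505           9.9010
  2         5.00         4.9015         9.8030          29.4089
  3         5.00         4.8530        14.5589          58.2354
  4         5.00         4.8049        19.2196          96.0980
  5     1,005.00       956.2230     4,781.1151      28,686.6905
  Σ                    975.7328     4,829.6470      28,880.3338
P = 975.7328; D_Mac = 4.94976 yrs; D_mod = 4.90076 yrs; C = 29.01540.
Duration effect: -4.90076 × (+0.015) = -0.073511
Convexity effect: 0.5 × 29.01540 × (0.015)² = +0.0032642
ΔP/P ≈ -0.073511 + 0.0032642 = -0.070247 = -7.0247%.

-7.02%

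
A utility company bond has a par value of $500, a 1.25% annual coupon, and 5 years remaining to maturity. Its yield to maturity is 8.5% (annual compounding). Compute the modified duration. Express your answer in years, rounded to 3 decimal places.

4.471 years

Periodic yield y = 0.085. First find Macaulay duration:
  t   CF        PV=CF/(1+0.085)^t    t·PV
  1         6.25         5.7604         5.7604
  2         6.25         5.3091        10.6182
  3         6.25         4.8932        14.6795
  4         6.25         4.5098        18.0394
  5       506.25       336.6792     1,683.3962
  Σ                    357.1517     1,732.4937
P = 357.1517; Macaulay duration = 1,732.4937 / 357.1517 = 4.85086 years.
Modified duration = D_Mac / (1 + y) = 4.85086 / 1.085 = 4.47084 years.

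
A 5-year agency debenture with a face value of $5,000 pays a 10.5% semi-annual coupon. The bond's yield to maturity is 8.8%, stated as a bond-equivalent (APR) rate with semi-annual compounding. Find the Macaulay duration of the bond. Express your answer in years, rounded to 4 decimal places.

4.0509 years

Periodic yield y = 0.044. Discount each cash flow and weight by its period:
  t   CF        PV=CF/(1+0.044)^t    t·PV
  1       262.50       251.4368       251.4368
  2       262.50       240.8398       481.6797
  3       262.50       230.6895       692.0685
  4       262.50       220.9669       883.8678
  5       262.50       211.6542     1,058.2708
  6       262.50       202.7339     1,216.4032
  7       262.50       194.1895     1,359.3267
  8       262.50       186.0053     1,488.0424
  9       262.50       178.1660     1,603.4940
  10    5,262.50     3,421.2682    34,212.6821
  Σ                  5,337.9501    43,247.2720
Price P = Σ PV = 5,337.9501.
Macaulay duration = Σ(t·PV) / P = 43,247.2720 / 5,337.9501 = 8.10185 half-year periods.
In years: 8.10185 / 2 = 4.05093 years.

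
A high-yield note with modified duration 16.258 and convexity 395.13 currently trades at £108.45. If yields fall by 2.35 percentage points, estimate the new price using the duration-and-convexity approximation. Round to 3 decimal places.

Duration effect: -D_mod·Δy = -16.258 × (-0.0235) = +0.382063
Convexity effect: ½·C·(Δy)² = 0.5 × 395.13 × (-0.0235)² = +0.10910527125
ΔP/P ≈ +0.382063 + 0.10910527125 = +0.49116827125
New price ≈ 108.45 × (1 + 0.49116827125) = 161.7171990170625.

£161.717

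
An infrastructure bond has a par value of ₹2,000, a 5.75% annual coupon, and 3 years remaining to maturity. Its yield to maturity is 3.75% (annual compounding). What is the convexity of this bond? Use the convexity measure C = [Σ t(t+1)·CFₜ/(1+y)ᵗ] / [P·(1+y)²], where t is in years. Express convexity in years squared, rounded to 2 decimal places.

With y = 0.0375:
  t   CF        PV=CF/(1+0.0375)^t    t·PV        t(t+1)·PV
  1       115.00       110.8434       110.8434         221.6867
  2       115.00       106.8370       213.6740         641.0219
  3     2,115.00     1,893.8521     5,681.5562      22,726.2250
  Σ                  2,111.5324     6,006.0736      23,588.9336
P = 2,111.5324.
Convexity = Σ t(t+1)·PV / [P·(1+y)²] = 23,588.9336 / (2,111.5324 × 1.076406) = 10.37849.

10.38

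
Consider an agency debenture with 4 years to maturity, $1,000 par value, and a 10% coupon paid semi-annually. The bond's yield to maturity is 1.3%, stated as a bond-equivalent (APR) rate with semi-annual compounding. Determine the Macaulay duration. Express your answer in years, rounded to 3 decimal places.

3.487 years

Periodic yield y = 0.0065. Discount each cash flow and weight by its period:
  t   CF        PV=CF/(1+0.0065)^t    t·PV
  1        50.00        49.6771        49.6771
  2        50.00        49.3563        98.7126
  3        50.00        49.0375       147.1126
  4        50.00        48.7209       194.8834
  5        50.00        48.4062       242.0311
  6        50.00        48.0936       288.5616
  7        50.00        47.7830       334.4811
  8     1,050.00       996.9631     7,975.7045
  Σ                  1,338.0377     9,331.1639
Price P = Σ PV = 1,338.0377.
Macaulay duration = Σ(t·PV) / P = 9,331.1639 / 1,338.0377 = 6.97377 half-year periods.
In years: 6.97377 / 2 = 3.48688 years.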